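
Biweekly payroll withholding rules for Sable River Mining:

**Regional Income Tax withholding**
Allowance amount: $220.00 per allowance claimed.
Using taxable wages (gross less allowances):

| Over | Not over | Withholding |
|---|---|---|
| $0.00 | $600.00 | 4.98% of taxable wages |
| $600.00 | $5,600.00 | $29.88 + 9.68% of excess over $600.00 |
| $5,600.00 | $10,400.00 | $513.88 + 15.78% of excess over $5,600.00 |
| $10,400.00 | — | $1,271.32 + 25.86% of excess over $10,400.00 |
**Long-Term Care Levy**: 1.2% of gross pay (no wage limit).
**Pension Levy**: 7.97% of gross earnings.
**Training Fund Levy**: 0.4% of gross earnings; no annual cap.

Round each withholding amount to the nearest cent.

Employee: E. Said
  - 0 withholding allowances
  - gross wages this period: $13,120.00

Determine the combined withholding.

$3,230.29

Regional Income Tax: taxable = $13,120.00
  $1,271.32 + 25.86% × ($13,120.00 − $10,400.00) = $1,271.32 + 25.86% × $2,720.00 = $1,974.71
Long-Term Care Levy: 1.2% × $13,120.00 = $157.44
Pension Levy: 7.97% × $13,120.00 = $1,045.66
Training Fund Levy: 0.4% × $13,120.00 = $52.48
Total: $1,974.71 + $157.44 + $1,045.66 + $52.48 = $3,230.29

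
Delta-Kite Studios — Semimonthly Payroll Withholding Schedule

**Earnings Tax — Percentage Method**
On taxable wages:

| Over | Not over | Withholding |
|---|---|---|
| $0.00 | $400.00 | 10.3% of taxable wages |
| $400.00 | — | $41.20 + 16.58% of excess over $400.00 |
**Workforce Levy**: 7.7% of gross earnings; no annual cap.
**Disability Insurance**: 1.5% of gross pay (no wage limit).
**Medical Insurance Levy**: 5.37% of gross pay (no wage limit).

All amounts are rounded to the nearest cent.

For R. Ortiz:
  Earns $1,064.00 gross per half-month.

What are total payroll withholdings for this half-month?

Earnings Tax: taxable = $1,064.00
  $41.20 + 16.58% × ($1,064.00 − $400.00) = $41.20 + 16.58% × $664.00 = $151.29
Workforce Levy: 7.7% × $1,064.00 = $81.93
Disability Insurance: 1.5% × $1,064.00 = $15.96
Medical Insurance Levy: 5.37% × $1,064.00 = $57.14
Total: $151.29 + $81.93 + $15.96 + $57.14 = $306.32

$306.32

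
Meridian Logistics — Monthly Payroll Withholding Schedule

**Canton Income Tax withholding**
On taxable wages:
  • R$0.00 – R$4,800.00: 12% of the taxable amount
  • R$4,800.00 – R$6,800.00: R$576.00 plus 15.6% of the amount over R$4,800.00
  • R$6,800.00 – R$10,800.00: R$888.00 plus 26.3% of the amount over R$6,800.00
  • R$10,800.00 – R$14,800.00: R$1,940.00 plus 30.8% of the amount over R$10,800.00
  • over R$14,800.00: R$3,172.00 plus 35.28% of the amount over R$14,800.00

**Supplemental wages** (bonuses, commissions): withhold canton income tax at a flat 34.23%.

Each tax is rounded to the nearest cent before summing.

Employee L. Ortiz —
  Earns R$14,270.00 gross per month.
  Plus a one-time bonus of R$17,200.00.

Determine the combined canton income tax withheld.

Canton Income Tax: taxable = R$14,270.00
  R$1,940.00 + 30.8% × (R$14,270.00 − R$10,800.00) = R$1,940.00 + 30.8% × R$3,470.00 = R$3,008.76
Supplemental (34.23% flat on bonus): 34.23% × R$17,200.00 = R$5,887.56
Total canton income tax: R$3,008.76 + R$5,887.56 = R$8,896.32

R$8,896.32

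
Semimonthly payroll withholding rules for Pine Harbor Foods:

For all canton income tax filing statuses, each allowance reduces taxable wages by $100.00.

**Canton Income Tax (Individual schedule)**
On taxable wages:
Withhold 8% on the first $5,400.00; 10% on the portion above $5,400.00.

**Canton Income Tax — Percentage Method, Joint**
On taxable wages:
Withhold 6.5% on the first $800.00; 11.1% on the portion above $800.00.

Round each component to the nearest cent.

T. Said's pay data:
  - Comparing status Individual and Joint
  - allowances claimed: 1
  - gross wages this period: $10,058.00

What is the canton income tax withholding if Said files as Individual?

$887.80

Canton Income Tax (Individual): taxable = $10,058.00 − 1×$100.00 = $9,958.00
  $432.00 + 10% × ($9,958.00 − $5,400.00) = $432.00 + 10% × $4,558.00 = $887.80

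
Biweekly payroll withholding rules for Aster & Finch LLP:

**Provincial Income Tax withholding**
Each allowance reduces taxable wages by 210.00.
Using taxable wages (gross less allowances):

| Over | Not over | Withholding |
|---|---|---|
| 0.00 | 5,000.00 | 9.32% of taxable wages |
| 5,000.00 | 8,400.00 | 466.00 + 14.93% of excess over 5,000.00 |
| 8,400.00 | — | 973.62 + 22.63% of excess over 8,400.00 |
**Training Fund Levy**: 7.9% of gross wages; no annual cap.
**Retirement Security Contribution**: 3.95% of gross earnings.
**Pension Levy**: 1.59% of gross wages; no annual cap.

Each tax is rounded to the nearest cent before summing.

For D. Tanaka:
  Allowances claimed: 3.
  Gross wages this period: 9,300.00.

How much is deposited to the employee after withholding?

7,015.36

Provincial Income Tax: taxable = 9,300.00 − 3×210.00 = 8,670.00
  973.62 + 22.63% × (8,670.00 − 8,400.00) = 973.62 + 22.63% × 270.00 = 1,034.72
Training Fund Levy: 7.9% × 9,300.00 = 734.70
Retirement Security Contribution: 3.95% × 9,300.00 = 367.35
Pension Levy: 1.59% × 9,300.00 = 147.87
Total withheld: 1,034.72 + 734.70 + 367.35 + 147.87 = 2,284.64
Net pay: 9,300.00 − 2,284.64 = 7,015.36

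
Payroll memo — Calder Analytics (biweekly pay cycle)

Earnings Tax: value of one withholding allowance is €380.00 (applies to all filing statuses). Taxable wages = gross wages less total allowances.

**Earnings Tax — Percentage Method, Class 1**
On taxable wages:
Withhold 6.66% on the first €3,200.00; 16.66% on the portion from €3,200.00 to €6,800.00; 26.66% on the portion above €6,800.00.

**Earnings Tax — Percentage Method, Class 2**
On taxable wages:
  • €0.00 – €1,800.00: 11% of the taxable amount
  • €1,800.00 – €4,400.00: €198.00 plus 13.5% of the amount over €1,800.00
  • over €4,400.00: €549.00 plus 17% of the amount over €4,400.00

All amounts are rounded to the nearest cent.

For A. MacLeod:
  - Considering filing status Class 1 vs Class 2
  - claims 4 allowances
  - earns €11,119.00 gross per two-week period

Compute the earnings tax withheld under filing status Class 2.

Earnings Tax (Class 2): taxable = €11,119.00 − 4×€380.00 = €9,599.00
  €549.00 + 17% × (€9,599.00 − €4,400.00) = €549.00 + 17% × €5,199.00 = €1,432.83

€1,432.83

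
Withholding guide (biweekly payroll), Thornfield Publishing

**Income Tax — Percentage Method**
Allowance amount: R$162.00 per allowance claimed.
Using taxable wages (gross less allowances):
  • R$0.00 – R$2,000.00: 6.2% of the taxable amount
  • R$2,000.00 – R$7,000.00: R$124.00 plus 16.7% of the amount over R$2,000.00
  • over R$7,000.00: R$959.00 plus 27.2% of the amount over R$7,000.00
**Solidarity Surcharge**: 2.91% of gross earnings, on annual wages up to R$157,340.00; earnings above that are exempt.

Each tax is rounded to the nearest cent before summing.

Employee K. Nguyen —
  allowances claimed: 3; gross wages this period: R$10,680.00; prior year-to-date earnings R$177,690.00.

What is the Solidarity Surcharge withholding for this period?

R$0.00

Solidarity Surcharge: YTD R$177,690.00 ≥ cap R$157,340.00 → R$0.00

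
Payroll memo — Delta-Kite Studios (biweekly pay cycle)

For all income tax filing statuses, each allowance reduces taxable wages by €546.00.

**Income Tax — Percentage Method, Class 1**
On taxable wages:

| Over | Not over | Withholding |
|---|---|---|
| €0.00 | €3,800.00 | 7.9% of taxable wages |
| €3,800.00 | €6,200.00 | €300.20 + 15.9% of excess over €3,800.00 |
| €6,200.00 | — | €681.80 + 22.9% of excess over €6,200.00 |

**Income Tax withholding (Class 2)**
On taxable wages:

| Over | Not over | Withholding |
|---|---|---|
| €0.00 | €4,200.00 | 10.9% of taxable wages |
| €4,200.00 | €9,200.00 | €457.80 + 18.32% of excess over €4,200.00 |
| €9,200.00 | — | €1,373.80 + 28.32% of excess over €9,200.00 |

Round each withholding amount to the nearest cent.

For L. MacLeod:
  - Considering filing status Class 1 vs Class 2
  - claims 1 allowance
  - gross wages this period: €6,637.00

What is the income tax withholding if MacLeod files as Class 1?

€664.47

Income Tax (Class 1): taxable = €6,637.00 − 1×€546.00 = €6,091.00
  €300.20 + 15.9% × (€6,091.00 − €3,800.00) = €300.20 + 15.9% × €2,291.00 = €664.47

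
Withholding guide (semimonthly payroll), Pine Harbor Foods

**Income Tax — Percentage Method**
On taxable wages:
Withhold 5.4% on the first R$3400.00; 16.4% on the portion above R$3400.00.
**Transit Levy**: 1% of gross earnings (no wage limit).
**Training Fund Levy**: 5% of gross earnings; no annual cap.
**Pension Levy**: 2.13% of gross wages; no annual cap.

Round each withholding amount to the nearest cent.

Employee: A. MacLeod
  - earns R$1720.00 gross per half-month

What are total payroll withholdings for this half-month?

R$232.72

Income Tax: taxable = R$1720.00
  5.4% × R$1720.00 = R$92.88
Transit Levy: 1% × R$1720.00 = R$17.20
Training Fund Levy: 5% × R$1720.00 = R$86.00
Pension Levy: 2.13% × R$1720.00 = R$36.64
Total: R$92.88 + R$17.20 + R$86.00 + R$36.64 = R$232.72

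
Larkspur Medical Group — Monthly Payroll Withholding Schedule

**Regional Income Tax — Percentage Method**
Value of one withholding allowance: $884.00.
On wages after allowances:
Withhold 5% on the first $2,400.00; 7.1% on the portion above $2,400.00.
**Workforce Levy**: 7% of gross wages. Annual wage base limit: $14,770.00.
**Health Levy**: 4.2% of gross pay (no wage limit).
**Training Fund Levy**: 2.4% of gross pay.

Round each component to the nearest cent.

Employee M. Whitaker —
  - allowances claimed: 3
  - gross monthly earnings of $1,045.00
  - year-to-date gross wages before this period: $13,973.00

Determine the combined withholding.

$124.76

Regional Income Tax: taxable = $1,045.00 − 3×$884.00 = $-1,607.00
  Taxable ≤ 0 → $0.00
Workforce Levy: cap $14,770.00 − YTD $13,973.00 = $797.00 subject; 7% × $797.00 = $55.79
Health Levy: 4.2% × $1,045.00 = $43.89
Training Fund Levy: 2.4% × $1,045.00 = $25.08
Total: $0.00 + $55.79 + $43.89 + $25.08 = $124.76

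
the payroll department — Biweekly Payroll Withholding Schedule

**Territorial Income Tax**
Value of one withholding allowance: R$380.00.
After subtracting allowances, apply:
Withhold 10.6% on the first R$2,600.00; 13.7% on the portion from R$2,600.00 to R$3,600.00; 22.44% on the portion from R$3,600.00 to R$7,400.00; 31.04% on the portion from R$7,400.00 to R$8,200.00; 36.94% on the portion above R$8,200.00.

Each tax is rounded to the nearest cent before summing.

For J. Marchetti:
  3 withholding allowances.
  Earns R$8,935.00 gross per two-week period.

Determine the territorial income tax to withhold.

Territorial Income Tax: taxable = R$8,935.00 − 3×R$380.00 = R$7,795.00
  R$1,265.32 + 31.04% × (R$7,795.00 − R$7,400.00) = R$1,265.32 + 31.04% × R$395.00 = R$1,387.93

R$1,387.93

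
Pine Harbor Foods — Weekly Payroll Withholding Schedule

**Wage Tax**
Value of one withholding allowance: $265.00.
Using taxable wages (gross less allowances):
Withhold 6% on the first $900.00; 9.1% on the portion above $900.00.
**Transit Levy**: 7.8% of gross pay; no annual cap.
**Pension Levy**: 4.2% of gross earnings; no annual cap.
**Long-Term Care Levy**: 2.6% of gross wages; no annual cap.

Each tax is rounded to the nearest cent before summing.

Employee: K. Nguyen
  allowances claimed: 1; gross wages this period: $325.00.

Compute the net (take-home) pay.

$273.95

Wage Tax: taxable = $325.00 − 1×$265.00 = $60.00
  6% × $60.00 = $3.60
Transit Levy: 7.8% × $325.00 = $25.35
Pension Levy: 4.2% × $325.00 = $13.65
Long-Term Care Levy: 2.6% × $325.00 = $8.45
Total withheld: $3.60 + $25.35 + $13.65 + $8.45 = $51.05
Net pay: $325.00 − $51.05 = $273.95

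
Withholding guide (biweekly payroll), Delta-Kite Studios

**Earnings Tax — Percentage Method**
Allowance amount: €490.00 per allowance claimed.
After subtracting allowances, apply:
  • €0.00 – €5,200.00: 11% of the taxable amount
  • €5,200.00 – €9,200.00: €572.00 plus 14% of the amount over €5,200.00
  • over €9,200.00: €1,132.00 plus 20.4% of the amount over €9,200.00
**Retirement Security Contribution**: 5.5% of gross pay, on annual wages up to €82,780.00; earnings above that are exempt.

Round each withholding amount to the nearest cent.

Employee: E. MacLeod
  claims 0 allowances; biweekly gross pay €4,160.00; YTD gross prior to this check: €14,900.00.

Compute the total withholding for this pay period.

Earnings Tax: taxable = €4,160.00
  11% × €4,160.00 = €457.60
Retirement Security Contribution: 5.5% × €4,160.00 = €228.80
Total: €457.60 + €228.80 = €686.40

€686.40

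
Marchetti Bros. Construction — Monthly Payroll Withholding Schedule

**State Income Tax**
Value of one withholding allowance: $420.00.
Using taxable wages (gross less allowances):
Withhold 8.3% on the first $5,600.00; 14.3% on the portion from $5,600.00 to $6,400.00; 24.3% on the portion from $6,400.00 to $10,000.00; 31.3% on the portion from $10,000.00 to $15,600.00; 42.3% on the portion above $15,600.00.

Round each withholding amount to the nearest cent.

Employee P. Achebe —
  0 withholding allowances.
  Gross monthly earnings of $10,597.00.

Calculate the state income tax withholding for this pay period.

$1,640.86

State Income Tax: taxable = $10,597.00
  $1,454.00 + 31.3% × ($10,597.00 − $10,000.00) = $1,454.00 + 31.3% × $597.00 = $1,640.86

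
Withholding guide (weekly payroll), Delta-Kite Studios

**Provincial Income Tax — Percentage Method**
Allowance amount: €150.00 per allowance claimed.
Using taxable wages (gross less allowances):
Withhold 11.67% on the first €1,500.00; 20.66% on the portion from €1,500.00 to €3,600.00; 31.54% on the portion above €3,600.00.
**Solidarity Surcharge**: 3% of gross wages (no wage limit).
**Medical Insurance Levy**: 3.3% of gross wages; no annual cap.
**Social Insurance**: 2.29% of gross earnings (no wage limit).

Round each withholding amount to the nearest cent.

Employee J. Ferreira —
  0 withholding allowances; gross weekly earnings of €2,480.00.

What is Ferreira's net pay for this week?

Provincial Income Tax: taxable = €2,480.00
  €175.05 + 20.66% × (€2,480.00 − €1,500.00) = €175.05 + 20.66% × €980.00 = €377.52
Solidarity Surcharge: 3% × €2,480.00 = €74.40
Medical Insurance Levy: 3.3% × €2,480.00 = €81.84
Social Insurance: 2.29% × €2,480.00 = €56.79
Total withheld: €377.52 + €74.40 + €81.84 + €56.79 = €590.55
Net pay: €2,480.00 − €590.55 = €1,889.45

€1,889.45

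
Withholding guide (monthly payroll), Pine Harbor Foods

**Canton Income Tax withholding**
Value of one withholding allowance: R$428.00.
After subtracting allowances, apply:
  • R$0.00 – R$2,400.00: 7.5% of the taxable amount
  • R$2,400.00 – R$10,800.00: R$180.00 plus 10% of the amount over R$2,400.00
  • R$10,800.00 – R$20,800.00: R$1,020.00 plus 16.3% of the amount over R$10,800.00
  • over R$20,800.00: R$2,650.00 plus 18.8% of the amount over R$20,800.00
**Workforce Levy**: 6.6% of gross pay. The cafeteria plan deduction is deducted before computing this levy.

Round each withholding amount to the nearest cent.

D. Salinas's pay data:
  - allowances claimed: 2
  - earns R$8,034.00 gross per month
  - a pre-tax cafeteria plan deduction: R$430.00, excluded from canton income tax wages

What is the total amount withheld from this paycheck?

Canton Income Tax: taxable = R$8,034.00 − R$430.00 − 2×R$428.00 = R$6,748.00
  R$180.00 + 10% × (R$6,748.00 − R$2,400.00) = R$180.00 + 10% × R$4,348.00 = R$614.80
Workforce Levy: 6.6% × R$7,604.00 = R$501.86
Total: R$614.80 + R$501.86 = R$1,116.66

R$1,116.66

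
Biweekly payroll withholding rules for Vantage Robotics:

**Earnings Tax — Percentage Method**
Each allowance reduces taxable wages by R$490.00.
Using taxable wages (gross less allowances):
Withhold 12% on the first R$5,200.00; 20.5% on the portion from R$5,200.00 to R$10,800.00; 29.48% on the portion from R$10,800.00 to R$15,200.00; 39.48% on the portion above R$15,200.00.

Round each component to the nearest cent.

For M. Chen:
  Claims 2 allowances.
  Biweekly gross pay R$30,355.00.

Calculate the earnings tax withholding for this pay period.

R$8,665.41

Earnings Tax: taxable = R$30,355.00 − 2×R$490.00 = R$29,375.00
  R$3,069.12 + 39.48% × (R$29,375.00 − R$15,200.00) = R$3,069.12 + 39.48% × R$14,175.00 = R$8,665.41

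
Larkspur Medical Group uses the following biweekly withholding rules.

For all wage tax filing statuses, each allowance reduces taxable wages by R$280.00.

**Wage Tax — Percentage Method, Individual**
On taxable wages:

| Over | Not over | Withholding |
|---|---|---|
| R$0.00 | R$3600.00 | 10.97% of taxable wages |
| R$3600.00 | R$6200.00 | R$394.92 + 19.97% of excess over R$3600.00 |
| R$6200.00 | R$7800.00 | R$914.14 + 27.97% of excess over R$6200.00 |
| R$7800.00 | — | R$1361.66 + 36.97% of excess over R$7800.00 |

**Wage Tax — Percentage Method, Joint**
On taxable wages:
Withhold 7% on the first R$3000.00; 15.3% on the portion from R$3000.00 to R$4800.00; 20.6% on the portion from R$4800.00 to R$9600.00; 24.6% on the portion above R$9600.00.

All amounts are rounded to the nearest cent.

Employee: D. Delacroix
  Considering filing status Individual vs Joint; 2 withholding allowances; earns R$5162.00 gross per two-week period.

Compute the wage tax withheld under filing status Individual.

Wage Tax (Individual): taxable = R$5162.00 − 2×R$280.00 = R$4602.00
  R$394.92 + 19.97% × (R$4602.00 − R$3600.00) = R$394.92 + 19.97% × R$1002.00 = R$595.02

R$595.02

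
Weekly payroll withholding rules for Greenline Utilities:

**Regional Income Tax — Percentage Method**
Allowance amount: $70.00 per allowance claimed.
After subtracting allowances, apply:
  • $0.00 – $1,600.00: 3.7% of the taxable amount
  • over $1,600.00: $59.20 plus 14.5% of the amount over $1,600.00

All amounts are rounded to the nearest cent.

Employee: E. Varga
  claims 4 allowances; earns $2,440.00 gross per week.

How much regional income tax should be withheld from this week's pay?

$140.40

Regional Income Tax: taxable = $2,440.00 − 4×$70.00 = $2,160.00
  $59.20 + 14.5% × ($2,160.00 − $1,600.00) = $59.20 + 14.5% × $560.00 = $140.40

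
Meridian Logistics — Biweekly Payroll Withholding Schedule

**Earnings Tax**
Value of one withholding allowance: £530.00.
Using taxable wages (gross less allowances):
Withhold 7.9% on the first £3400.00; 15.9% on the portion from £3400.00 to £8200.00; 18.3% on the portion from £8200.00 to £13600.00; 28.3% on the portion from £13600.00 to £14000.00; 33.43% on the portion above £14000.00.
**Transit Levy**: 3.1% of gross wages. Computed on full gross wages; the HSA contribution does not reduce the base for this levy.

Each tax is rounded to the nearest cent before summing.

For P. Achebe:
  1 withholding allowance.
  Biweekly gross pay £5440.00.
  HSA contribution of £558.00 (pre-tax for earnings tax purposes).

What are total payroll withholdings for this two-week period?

Earnings Tax: taxable = £5440.00 − £558.00 − 1×£530.00 = £4352.00
  £268.60 + 15.9% × (£4352.00 − £3400.00) = £268.60 + 15.9% × £952.00 = £419.97
Transit Levy: 3.1% × £5440.00 = £168.64
Total: £419.97 + £168.64 = £588.61

£588.61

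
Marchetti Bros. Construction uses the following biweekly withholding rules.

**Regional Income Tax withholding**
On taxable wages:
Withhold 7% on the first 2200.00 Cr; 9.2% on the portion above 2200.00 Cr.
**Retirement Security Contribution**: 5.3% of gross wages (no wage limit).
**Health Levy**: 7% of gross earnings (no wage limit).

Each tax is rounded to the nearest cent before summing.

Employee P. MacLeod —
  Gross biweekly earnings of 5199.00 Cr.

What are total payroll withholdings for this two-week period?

Regional Income Tax: taxable = 5199.00 Cr
  154.00 Cr + 9.2% × (5199.00 Cr − 2200.00 Cr) = 154.00 Cr + 9.2% × 2999.00 Cr = 429.91 Cr
Retirement Security Contribution: 5.3% × 5199.00 Cr = 275.55 Cr
Health Levy: 7% × 5199.00 Cr = 363.93 Cr
Total: 429.91 Cr + 275.55 Cr + 363.93 Cr = 1069.39 Cr

1069.39 Cr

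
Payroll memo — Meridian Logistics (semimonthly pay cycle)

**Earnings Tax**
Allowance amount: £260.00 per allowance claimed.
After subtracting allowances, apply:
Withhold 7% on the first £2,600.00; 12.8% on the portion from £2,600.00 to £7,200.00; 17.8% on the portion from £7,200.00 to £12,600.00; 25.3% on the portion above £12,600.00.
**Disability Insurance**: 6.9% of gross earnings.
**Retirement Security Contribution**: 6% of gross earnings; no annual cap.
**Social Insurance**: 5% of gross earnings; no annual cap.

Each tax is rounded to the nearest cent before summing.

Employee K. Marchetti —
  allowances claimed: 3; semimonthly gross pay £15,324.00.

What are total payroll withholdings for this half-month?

Earnings Tax: taxable = £15,324.00 − 3×£260.00 = £14,544.00
  £1,732.00 + 25.3% × (£14,544.00 − £12,600.00) = £1,732.00 + 25.3% × £1,944.00 = £2,223.83
Disability Insurance: 6.9% × £15,324.00 = £1,057.36
Retirement Security Contribution: 6% × £15,324.00 = £919.44
Social Insurance: 5% × £15,324.00 = £766.20
Total: £2,223.83 + £1,057.36 + £919.44 + £766.20 = £4,966.83

£4,966.83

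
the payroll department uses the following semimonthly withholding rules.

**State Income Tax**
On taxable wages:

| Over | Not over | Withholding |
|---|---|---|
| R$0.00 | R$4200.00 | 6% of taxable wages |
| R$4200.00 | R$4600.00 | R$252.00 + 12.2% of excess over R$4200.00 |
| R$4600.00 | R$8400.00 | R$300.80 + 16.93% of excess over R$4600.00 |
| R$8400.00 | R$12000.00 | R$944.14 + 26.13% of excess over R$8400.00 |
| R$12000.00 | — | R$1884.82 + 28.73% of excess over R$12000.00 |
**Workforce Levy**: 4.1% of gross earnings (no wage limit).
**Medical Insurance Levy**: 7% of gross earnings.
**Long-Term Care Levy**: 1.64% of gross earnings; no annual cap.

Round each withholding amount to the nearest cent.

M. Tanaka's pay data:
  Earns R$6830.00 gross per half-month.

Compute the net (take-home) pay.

State Income Tax: taxable = R$6830.00
  R$300.80 + 16.93% × (R$6830.00 − R$4600.00) = R$300.80 + 16.93% × R$2230.00 = R$678.34
Workforce Levy: 4.1% × R$6830.00 = R$280.03
Medical Insurance Levy: 7% × R$6830.00 = R$478.10
Long-Term Care Levy: 1.64% × R$6830.00 = R$112.01
Total withheld: R$678.34 + R$280.03 + R$478.10 + R$112.01 = R$1548.48
Net pay: R$6830.00 − R$1548.48 = R$5281.52

R$5281.52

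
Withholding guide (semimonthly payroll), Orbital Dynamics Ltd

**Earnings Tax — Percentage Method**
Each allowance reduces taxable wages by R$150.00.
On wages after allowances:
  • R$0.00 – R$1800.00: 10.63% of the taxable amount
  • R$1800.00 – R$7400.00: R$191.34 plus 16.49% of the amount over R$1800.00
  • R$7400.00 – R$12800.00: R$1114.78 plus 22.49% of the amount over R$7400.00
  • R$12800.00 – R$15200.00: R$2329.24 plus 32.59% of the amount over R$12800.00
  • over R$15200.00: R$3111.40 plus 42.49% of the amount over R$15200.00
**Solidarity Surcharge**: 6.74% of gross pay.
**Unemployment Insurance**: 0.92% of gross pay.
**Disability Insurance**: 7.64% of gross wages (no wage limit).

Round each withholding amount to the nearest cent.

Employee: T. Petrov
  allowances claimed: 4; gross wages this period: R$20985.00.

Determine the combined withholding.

Earnings Tax: taxable = R$20985.00 − 4×R$150.00 = R$20385.00
  R$3111.40 + 42.49% × (R$20385.00 − R$15200.00) = R$3111.40 + 42.49% × R$5185.00 = R$5314.51
Solidarity Surcharge: 6.74% × R$20985.00 = R$1414.39
Unemployment Insurance: 0.92% × R$20985.00 = R$193.06
Disability Insurance: 7.64% × R$20985.00 = R$1603.25
Total: R$5314.51 + R$1414.39 + R$193.06 + R$1603.25 = R$8525.21

R$8525.21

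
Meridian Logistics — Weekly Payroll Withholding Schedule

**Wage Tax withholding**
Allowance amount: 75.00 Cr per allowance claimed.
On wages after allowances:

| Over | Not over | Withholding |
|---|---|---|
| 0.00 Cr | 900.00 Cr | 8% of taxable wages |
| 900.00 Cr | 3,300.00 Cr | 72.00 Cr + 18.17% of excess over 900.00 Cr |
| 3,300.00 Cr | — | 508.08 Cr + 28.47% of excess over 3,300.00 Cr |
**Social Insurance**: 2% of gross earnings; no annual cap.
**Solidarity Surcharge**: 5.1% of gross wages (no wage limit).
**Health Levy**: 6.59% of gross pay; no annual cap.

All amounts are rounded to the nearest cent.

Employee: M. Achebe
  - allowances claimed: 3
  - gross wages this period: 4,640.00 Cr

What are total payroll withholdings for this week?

1,460.74 Cr

Wage Tax: taxable = 4,640.00 Cr − 3×75.00 Cr = 4,415.00 Cr
  508.08 Cr + 28.47% × (4,415.00 Cr − 3,300.00 Cr) = 508.08 Cr + 28.47% × 1,115.00 Cr = 825.52 Cr
Social Insurance: 2% × 4,640.00 Cr = 92.80 Cr
Solidarity Surcharge: 5.1% × 4,640.00 Cr = 236.64 Cr
Health Levy: 6.59% × 4,640.00 Cr = 305.78 Cr
Total: 825.52 Cr + 92.80 Cr + 236.64 Cr + 305.78 Cr = 1,460.74 Cr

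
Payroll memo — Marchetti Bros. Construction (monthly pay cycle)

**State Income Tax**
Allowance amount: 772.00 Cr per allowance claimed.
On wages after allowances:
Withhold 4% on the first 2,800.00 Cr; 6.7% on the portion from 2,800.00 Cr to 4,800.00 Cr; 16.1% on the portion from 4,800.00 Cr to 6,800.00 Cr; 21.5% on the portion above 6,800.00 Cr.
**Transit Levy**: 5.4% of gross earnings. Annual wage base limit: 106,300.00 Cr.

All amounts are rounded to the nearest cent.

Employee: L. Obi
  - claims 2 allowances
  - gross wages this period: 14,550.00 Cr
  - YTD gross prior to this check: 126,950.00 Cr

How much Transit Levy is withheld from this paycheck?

0.00 Cr

Transit Levy: YTD 126,950.00 Cr ≥ cap 106,300.00 Cr → 0.00 Cr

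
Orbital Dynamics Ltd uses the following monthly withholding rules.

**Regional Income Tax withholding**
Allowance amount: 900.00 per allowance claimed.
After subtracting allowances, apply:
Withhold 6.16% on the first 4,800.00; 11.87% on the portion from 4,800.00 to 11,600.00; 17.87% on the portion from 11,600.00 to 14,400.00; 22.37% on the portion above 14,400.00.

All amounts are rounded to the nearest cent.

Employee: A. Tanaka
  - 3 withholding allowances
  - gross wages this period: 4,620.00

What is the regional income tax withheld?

118.27

Regional Income Tax: taxable = 4,620.00 − 3×900.00 = 1,920.00
  6.16% × 1,920.00 = 118.27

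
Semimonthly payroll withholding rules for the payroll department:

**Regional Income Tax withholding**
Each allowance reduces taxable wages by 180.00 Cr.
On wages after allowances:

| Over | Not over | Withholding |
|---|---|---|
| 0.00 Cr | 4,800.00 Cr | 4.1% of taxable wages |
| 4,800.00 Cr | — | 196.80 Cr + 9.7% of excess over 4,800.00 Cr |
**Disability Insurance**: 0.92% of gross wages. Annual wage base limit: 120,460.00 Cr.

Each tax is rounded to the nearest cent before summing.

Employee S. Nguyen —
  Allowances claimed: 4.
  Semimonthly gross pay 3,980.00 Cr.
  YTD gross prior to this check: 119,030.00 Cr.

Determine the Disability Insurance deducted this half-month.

13.16 Cr

Disability Insurance: cap 120,460.00 Cr − YTD 119,030.00 Cr = 1,430.00 Cr subject; 0.92% × 1,430.00 Cr = 13.16 Cr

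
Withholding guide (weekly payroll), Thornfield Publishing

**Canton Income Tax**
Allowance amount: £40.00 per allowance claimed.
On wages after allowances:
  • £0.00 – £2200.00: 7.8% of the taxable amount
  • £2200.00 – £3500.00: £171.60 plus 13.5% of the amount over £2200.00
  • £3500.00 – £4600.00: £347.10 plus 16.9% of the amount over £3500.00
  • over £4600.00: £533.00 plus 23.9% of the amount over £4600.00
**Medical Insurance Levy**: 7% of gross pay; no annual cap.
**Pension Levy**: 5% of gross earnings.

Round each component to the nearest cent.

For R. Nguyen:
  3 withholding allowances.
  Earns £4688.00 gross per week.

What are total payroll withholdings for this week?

£1090.15

Canton Income Tax: taxable = £4688.00 − 3×£40.00 = £4568.00
  £347.10 + 16.9% × (£4568.00 − £3500.00) = £347.10 + 16.9% × £1068.00 = £527.59
Medical Insurance Levy: 7% × £4688.00 = £328.16
Pension Levy: 5% × £4688.00 = £234.40
Total: £527.59 + £328.16 + £234.40 = £1090.15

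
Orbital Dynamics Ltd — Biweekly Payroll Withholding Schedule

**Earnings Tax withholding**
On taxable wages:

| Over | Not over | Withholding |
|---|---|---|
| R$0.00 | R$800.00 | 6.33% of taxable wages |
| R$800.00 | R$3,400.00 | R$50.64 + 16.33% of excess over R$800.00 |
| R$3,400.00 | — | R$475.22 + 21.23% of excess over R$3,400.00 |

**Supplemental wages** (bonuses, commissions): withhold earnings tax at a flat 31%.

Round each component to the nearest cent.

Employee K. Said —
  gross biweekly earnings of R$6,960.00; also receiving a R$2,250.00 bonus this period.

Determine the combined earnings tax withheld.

Earnings Tax: taxable = R$6,960.00
  R$475.22 + 21.23% × (R$6,960.00 − R$3,400.00) = R$475.22 + 21.23% × R$3,560.00 = R$1,231.01
Supplemental (31% flat on bonus): 31% × R$2,250.00 = R$697.50
Total earnings tax: R$1,231.01 + R$697.50 = R$1,928.51

R$1,928.51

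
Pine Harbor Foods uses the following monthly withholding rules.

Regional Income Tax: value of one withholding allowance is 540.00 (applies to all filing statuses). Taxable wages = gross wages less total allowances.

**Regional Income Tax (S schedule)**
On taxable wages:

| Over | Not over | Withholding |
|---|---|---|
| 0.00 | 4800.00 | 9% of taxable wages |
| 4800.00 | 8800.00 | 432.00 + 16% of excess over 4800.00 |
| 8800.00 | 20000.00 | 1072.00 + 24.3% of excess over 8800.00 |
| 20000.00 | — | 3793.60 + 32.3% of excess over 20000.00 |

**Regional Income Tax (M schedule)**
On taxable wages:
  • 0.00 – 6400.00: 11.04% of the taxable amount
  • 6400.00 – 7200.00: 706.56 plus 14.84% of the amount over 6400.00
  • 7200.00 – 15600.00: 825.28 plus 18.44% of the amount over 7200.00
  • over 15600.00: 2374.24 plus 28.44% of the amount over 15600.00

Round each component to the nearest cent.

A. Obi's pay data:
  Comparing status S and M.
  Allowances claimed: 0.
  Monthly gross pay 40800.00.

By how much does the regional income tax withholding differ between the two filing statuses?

Regional Income Tax (S): taxable = 40800.00
  3793.60 + 32.3% × (40800.00 − 20000.00) = 3793.60 + 32.3% × 20800.00 = 10512.00
Regional Income Tax (M): taxable = 40800.00
  2374.24 + 28.44% × (40800.00 − 15600.00) = 2374.24 + 28.44% × 25200.00 = 9541.12
Difference: |10512.00 − 9541.12| = 970.88 (higher under S)

970.88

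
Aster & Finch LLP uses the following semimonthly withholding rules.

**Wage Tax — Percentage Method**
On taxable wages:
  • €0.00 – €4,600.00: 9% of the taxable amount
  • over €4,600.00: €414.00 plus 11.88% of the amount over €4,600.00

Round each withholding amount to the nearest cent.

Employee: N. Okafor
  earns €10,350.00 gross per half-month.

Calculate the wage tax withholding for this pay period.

€1,097.10

Wage Tax: taxable = €10,350.00
  €414.00 + 11.88% × (€10,350.00 − €4,600.00) = €414.00 + 11.88% × €5,750.00 = €1,097.10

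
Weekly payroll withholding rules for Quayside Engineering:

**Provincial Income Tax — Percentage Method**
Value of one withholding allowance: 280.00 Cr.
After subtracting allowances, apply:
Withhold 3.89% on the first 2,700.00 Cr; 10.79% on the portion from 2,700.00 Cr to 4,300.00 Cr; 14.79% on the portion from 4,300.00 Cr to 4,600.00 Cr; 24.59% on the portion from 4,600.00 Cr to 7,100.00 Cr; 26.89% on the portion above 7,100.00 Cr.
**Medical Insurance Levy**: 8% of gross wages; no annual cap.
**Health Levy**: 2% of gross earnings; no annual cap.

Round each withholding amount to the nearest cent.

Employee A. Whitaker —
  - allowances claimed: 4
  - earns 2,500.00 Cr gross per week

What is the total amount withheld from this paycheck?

Provincial Income Tax: taxable = 2,500.00 Cr − 4×280.00 Cr = 1,380.00 Cr
  3.89% × 1,380.00 Cr = 53.68 Cr
Medical Insurance Levy: 8% × 2,500.00 Cr = 200.00 Cr
Health Levy: 2% × 2,500.00 Cr = 50.00 Cr
Total: 53.68 Cr + 200.00 Cr + 50.00 Cr = 303.68 Cr

303.68 Cr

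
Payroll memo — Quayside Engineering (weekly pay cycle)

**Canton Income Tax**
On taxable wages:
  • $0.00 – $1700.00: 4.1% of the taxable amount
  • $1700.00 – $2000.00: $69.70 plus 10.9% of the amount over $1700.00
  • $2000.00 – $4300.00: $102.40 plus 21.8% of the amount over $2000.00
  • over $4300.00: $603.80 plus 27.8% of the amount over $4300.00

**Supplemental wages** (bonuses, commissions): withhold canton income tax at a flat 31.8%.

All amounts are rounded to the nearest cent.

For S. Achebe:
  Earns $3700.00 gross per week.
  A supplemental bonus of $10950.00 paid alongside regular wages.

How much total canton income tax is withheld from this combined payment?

$3955.10

Canton Income Tax: taxable = $3700.00
  $102.40 + 21.8% × ($3700.00 − $2000.00) = $102.40 + 21.8% × $1700.00 = $473.00
Supplemental (31.8% flat on bonus): 31.8% × $10950.00 = $3482.10
Total canton income tax: $473.00 + $3482.10 = $3955.10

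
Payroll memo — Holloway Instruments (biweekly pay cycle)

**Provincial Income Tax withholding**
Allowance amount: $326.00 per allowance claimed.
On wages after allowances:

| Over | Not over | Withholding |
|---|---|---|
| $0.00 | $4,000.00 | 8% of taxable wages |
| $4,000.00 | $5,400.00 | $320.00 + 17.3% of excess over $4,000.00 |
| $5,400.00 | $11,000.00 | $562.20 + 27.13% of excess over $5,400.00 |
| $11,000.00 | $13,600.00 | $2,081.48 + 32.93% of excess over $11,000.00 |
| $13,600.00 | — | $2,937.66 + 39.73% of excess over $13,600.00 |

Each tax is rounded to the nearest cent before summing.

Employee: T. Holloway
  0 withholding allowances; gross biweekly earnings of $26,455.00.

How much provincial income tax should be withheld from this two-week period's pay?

$8,044.95

Provincial Income Tax: taxable = $26,455.00
  $2,937.66 + 39.73% × ($26,455.00 − $13,600.00) = $2,937.66 + 39.73% × $12,855.00 = $8,044.95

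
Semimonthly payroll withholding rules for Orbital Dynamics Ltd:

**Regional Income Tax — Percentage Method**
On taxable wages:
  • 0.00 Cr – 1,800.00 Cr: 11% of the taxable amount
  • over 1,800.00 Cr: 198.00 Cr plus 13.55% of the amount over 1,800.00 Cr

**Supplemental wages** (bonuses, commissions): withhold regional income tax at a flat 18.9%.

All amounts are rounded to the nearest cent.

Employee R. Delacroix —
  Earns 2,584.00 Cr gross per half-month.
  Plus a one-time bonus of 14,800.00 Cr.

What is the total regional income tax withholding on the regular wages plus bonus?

3,101.43 Cr

Regional Income Tax: taxable = 2,584.00 Cr
  198.00 Cr + 13.55% × (2,584.00 Cr − 1,800.00 Cr) = 198.00 Cr + 13.55% × 784.00 Cr = 304.23 Cr
Supplemental (18.9% flat on bonus): 18.9% × 14,800.00 Cr = 2,797.20 Cr
Total regional income tax: 304.23 Cr + 2,797.20 Cr = 3,101.43 Cr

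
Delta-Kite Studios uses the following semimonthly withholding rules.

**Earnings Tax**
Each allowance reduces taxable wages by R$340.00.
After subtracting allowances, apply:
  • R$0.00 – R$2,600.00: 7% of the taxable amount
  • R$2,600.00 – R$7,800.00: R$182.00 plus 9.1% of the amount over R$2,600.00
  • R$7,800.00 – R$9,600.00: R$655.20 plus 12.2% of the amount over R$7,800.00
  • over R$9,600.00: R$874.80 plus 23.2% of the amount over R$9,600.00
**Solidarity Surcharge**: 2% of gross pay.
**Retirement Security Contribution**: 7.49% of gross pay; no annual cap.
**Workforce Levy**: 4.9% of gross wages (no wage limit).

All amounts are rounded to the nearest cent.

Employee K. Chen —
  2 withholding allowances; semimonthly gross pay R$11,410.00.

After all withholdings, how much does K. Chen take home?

Earnings Tax: taxable = R$11,410.00 − 2×R$340.00 = R$10,730.00
  R$874.80 + 23.2% × (R$10,730.00 − R$9,600.00) = R$874.80 + 23.2% × R$1,130.00 = R$1,136.96
Solidarity Surcharge: 2% × R$11,410.00 = R$228.20
Retirement Security Contribution: 7.49% × R$11,410.00 = R$854.61
Workforce Levy: 4.9% × R$11,410.00 = R$559.09
Total withheld: R$1,136.96 + R$228.20 + R$854.61 + R$559.09 = R$2,778.86
Net pay: R$11,410.00 − R$2,778.86 = R$8,631.14

R$8,631.14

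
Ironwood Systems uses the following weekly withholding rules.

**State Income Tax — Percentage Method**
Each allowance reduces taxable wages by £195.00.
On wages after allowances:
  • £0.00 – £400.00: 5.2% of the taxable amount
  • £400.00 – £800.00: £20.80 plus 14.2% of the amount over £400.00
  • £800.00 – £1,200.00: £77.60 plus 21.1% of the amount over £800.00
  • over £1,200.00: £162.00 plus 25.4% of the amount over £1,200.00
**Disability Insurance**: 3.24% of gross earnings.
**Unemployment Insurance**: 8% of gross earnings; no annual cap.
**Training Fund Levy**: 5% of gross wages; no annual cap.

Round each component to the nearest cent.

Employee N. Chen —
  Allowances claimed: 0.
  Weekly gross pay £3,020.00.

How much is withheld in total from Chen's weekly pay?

State Income Tax: taxable = £3,020.00
  £162.00 + 25.4% × (£3,020.00 − £1,200.00) = £162.00 + 25.4% × £1,820.00 = £624.28
Disability Insurance: 3.24% × £3,020.00 = £97.85
Unemployment Insurance: 8% × £3,020.00 = £241.60
Training Fund Levy: 5% × £3,020.00 = £151.00
Total: £624.28 + £97.85 + £241.60 + £151.00 = £1,114.73

£1,114.73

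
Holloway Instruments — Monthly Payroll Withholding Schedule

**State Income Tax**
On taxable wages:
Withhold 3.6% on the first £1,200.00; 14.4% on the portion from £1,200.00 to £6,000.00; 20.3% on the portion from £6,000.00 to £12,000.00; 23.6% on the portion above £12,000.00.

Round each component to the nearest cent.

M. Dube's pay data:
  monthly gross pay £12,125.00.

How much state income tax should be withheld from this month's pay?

State Income Tax: taxable = £12,125.00
  £1,952.40 + 23.6% × (£12,125.00 − £12,000.00) = £1,952.40 + 23.6% × £125.00 = £1,981.90

£1,981.90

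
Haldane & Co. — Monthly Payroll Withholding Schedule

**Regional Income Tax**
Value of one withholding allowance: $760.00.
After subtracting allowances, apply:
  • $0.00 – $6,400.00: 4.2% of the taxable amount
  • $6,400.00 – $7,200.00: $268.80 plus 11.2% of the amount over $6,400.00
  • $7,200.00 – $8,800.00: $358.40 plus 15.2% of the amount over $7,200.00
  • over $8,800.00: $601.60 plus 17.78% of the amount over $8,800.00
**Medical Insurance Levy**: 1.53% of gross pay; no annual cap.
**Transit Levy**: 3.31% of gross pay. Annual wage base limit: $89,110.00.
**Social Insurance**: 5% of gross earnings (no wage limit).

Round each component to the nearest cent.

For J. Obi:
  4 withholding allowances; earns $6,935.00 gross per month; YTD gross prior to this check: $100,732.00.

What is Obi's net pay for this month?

Regional Income Tax: taxable = $6,935.00 − 4×$760.00 = $3,895.00
  4.2% × $3,895.00 = $163.59
Medical Insurance Levy: 1.53% × $6,935.00 = $106.11
Transit Levy: YTD $100,732.00 ≥ cap $89,110.00 → $0.00
Social Insurance: 5% × $6,935.00 = $346.75
Total withheld: $163.59 + $106.11 + $0.00 + $346.75 = $616.45
Net pay: $6,935.00 − $616.45 = $6,318.55

$6,318.55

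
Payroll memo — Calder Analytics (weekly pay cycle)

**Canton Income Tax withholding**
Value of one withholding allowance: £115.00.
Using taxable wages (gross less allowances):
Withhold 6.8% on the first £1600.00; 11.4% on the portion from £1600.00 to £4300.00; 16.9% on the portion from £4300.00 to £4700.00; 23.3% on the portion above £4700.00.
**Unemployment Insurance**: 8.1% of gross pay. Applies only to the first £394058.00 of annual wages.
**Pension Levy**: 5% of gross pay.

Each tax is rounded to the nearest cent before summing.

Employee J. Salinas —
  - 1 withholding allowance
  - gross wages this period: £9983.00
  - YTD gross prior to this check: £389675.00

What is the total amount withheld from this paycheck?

Canton Income Tax: taxable = £9983.00 − 1×£115.00 = £9868.00
  £484.20 + 23.3% × (£9868.00 − £4700.00) = £484.20 + 23.3% × £5168.00 = £1688.34
Unemployment Insurance: cap £394058.00 − YTD £389675.00 = £4383.00 subject; 8.1% × £4383.00 = £355.02
Pension Levy: 5% × £9983.00 = £499.15
Total: £1688.34 + £355.02 + £499.15 = £2542.51

£2542.51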